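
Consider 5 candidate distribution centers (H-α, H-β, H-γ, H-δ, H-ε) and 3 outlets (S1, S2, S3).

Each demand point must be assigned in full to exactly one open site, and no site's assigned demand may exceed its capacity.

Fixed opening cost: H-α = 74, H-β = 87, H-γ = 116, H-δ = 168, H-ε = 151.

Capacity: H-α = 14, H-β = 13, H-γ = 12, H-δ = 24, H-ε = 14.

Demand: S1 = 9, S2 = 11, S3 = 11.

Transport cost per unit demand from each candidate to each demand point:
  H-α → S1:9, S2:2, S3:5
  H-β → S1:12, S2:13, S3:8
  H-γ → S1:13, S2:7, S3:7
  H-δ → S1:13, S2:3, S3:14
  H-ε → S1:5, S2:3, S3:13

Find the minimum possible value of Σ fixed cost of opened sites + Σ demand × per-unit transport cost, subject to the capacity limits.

Open {H-α, H-δ}; cheapest assignment that respects the capacities:
  H-α (cap 14, load 11): S3 — cost 11×5 = 55
  H-δ (cap 24, load 20): S1, S2 — cost 9×13 + 11×3 = 150
  Shipping 205, fixed 242 → total 447.
  Any other capacity-feasible assignment to {H-α, H-δ} ships for at least 205.
Compare {H-α, H-β, H-ε}: its best feasible assignment gives total 467.
Compare {H-α, H-β, H-γ}: its best feasible assignment gives total 484.
Every other set of open sites that can feasibly serve all demand totals ≥ 467 even under its best assignment. Minimum: 447.

447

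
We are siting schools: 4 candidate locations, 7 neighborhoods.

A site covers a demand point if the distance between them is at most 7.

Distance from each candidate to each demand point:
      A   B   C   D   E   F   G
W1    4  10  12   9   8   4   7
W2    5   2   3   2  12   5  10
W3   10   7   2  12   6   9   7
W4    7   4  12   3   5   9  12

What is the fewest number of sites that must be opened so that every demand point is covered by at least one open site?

2

Coverage sets (demand points within 7 of each site):
  W1: {A, F, G}
  W2: {A, B, C, D, F}
  W3: {B, C, E, G}
  W4: {A, B, D, E}
No single site covers all 7 demand points.
But {W2, W3} covers everything, so the minimum is 2.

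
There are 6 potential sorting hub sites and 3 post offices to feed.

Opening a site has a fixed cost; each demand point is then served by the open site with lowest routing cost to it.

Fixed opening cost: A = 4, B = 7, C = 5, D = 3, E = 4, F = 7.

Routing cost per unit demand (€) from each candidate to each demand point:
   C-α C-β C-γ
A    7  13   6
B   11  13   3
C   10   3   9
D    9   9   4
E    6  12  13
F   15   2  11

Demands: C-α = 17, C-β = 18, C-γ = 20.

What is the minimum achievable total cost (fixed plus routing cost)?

Open {B, E, F}: assign each demand point to its cheapest open site.
  C-α→E 17×6=102, C-β→F 18×2=36, C-γ→B 20×3=60
  routing cost 198, fixed 18 → total 216.
Compare {B, D, E, F}: routing cost 198 + fixed 21 = 219.
Compare {A, B, E, F}: routing cost 198 + fixed 22 = 220.
Compare {B, C, E, F}: routing cost 198 + fixed 23 = 221.
All other subsets cost ≥ 219. Minimum total cost: 216.

216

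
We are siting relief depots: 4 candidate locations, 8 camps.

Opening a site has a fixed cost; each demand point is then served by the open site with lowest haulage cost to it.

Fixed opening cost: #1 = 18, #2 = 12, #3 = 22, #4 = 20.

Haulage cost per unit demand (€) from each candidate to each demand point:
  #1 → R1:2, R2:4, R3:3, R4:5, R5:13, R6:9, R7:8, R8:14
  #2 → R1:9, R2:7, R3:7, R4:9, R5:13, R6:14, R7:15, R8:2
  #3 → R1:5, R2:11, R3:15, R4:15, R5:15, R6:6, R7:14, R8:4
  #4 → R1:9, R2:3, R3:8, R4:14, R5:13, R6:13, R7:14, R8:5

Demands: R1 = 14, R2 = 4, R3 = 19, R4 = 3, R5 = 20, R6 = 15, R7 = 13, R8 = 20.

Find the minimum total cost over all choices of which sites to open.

Open {#1, #2, #3}: assign each demand point to its cheapest open site.
  R1→#1 14×2=28, R2→#1 4×4=16, R3→#1 19×3=57, R4→#1 3×5=15, R5→#1 20×13=260, R6→#3 15×6=90, R7→#1 13×8=104, R8→#2 20×2=40
  haulage cost 610, fixed 52 → total 662.
Compare {#1, #2, #3, #4}: haulage cost 606 + fixed 72 = 678.
Compare {#1, #2}: haulage cost 655 + fixed 30 = 685.
Compare {#1, #3}: haulage cost 650 + fixed 40 = 690.
All other subsets cost ≥ 678. Minimum total cost: 662.

662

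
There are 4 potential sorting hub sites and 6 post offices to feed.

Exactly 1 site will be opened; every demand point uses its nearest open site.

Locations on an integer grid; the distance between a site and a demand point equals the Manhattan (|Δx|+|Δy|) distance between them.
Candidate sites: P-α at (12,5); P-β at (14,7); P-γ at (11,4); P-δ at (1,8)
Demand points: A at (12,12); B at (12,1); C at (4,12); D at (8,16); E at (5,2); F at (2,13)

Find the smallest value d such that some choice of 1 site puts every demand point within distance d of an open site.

Open {P-α}.
  Farthest demand point is F at distance 18 (to P-α); all others are ≤ 18.
With {P-β} the worst case is 18.
With {P-γ} the worst case is 18.
No size-1 selection achieves below 18.

18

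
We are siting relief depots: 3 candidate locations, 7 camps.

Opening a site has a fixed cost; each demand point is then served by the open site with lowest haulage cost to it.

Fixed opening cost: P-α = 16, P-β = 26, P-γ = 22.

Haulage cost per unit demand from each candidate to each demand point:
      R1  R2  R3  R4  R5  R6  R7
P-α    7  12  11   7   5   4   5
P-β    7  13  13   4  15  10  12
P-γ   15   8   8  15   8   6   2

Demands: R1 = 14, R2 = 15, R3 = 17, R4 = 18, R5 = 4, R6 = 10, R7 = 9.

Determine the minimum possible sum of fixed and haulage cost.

Open {P-α, P-β, P-γ}: assign each demand point to its cheapest open site.
  R1→P-α 14×7=98, R2→P-γ 15×8=120, R3→P-γ 17×8=136, R4→P-β 18×4=72, R5→P-α 4×5=20, R6→P-α 10×4=40, R7→P-γ 9×2=18
  haulage cost 504, fixed 64 → total 568.
Compare {P-β, P-γ}: haulage cost 536 + fixed 48 = 584.
Compare {P-α, P-γ}: haulage cost 558 + fixed 38 = 596.
Compare {P-α, P-β}: haulage cost 642 + fixed 42 = 684.
All other subsets cost ≥ 584. Minimum total cost: 568.

568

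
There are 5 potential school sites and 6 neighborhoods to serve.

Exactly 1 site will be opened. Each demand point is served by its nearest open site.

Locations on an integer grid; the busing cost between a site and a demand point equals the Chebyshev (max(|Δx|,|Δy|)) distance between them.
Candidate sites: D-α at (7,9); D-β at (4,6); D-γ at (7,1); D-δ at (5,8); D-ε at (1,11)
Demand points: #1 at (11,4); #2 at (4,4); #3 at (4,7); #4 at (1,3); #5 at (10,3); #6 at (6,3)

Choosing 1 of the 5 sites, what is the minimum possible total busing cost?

Open {D-β}.
  #1→D-β 7, #2→D-β 2, #3→D-β 1, #4→D-β 3, #5→D-β 6, #6→D-β 3  ⇒ total 22.
Compare {D-γ}: total 24.
Compare {D-δ}: total 26.
No size-1 selection does better; minimum is 22.

22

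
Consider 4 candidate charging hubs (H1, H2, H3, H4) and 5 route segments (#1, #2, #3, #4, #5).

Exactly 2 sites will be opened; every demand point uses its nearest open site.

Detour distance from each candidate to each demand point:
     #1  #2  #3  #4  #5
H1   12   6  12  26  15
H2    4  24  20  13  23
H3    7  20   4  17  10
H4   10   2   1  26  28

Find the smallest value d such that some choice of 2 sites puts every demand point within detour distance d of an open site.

15

Open {H1, H2}.
  Farthest demand point is #5 at detour distance 15 (to H1); all others are ≤ 15.
With {H1, H3} the worst case is 17.
With {H3, H4} the worst case is 17.
No size-2 selection achieves below 15.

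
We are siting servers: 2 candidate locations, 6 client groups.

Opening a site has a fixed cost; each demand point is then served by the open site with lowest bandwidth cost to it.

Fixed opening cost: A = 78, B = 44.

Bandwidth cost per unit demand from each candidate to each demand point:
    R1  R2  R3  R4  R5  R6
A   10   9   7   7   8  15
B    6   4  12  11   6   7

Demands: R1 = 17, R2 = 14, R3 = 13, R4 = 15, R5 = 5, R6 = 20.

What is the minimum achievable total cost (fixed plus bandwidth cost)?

646

Open {A, B}: assign each demand point to its cheapest open site.
  R1→B 17×6=102, R2→B 14×4=56, R3→A 13×7=91, R4→A 15×7=105, R5→B 5×6=30, R6→B 20×7=140
  bandwidth cost 524, fixed 122 → total 646.
Compare {B}: bandwidth cost 649 + fixed 44 = 693.
Compare {A}: bandwidth cost 832 + fixed 78 = 910.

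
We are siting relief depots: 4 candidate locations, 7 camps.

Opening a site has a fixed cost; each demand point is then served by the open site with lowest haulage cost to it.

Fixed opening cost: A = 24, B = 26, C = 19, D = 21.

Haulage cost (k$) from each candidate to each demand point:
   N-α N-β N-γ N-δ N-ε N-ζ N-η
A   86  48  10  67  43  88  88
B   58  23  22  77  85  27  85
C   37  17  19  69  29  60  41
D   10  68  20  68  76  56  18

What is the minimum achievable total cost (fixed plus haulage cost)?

254

Open {B, C, D}: assign each demand point to its cheapest open site.
  N-α→D 10, N-β→C 17, N-γ→C 19, N-δ→D 68, N-ε→C 29, N-ζ→B 27, N-η→D 18
  haulage cost 188, fixed 66 → total 254.
Compare {C, D}: haulage cost 217 + fixed 40 = 257.
Compare {A, B, C, D}: haulage cost 178 + fixed 90 = 268.
Compare {A, B, D}: haulage cost 198 + fixed 71 = 269.
All other subsets cost ≥ 257. Minimum total cost: 254.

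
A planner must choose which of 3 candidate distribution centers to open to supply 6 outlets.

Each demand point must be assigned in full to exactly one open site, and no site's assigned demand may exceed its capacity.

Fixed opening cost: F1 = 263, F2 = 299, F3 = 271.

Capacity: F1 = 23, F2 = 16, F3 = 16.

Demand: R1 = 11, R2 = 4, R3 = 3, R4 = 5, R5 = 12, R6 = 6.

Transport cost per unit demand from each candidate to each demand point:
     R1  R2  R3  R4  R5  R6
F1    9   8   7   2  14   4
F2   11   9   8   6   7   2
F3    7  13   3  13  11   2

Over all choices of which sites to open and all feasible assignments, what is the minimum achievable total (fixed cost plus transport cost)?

Open {F1, F2, F3}; cheapest assignment that respects the capacities:
  F1 (cap 23, load 15): R2, R4, R6 — cost 4×8 + 5×2 + 6×4 = 66
  F2 (cap 16, load 12): R5 — cost 12×7 = 84
  F3 (cap 16, load 14): R1, R3 — cost 11×7 + 3×3 = 86
  Shipping 236, fixed 833 → total 1069.
  Any other capacity-feasible assignment to {F1, F2, F3} ships for at least 236.
Total demand is 41 and no other set of sites has combined capacity ≥ 41, so {F1, F2, F3} is the only feasible choice of open sites. Minimum: 1069.

1069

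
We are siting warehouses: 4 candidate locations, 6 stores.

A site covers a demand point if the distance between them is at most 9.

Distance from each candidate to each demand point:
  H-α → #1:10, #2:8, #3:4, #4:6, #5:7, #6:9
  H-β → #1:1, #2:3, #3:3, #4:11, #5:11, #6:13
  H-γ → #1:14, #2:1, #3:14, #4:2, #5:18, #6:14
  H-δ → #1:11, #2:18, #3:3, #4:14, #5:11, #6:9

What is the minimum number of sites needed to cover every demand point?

Coverage sets (demand points within 9 of each site):
  H-α: {#2, #3, #4, #5, #6}
  H-β: {#1, #2, #3}
  H-γ: {#2, #4}
  H-δ: {#3, #6}
No single site covers all 6 demand points.
But {H-α, H-β} covers everything, so the minimum is 2.

2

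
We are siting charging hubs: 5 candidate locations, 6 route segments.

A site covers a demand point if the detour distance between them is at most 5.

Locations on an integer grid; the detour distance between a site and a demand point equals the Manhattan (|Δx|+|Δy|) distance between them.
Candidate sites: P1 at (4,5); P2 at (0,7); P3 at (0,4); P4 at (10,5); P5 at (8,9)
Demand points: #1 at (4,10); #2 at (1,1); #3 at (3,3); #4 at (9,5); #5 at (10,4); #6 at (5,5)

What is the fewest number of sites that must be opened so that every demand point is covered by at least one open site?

3

Coverage sets (demand points within 5 of each site):
  P1: {#1, #3, #4, #6}
  P2: {}
  P3: {#2, #3}
  P4: {#4, #5, #6}
  P5: {#1, #4}
No 2 sites suffice: every size-2 union leaves at least one demand point uncovered.
But {P1, P3, P4} covers everything, so the minimum is 3.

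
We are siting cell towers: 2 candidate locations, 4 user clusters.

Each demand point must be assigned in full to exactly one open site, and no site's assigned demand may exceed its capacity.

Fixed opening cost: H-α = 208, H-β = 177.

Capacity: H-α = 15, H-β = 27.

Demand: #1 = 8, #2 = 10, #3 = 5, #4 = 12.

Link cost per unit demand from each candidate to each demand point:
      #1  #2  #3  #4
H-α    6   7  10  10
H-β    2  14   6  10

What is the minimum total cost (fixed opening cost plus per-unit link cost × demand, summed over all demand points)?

Open {H-α, H-β}; cheapest assignment that respects the capacities:
  H-α (cap 15, load 10): #2 — cost 10×7 = 70
  H-β (cap 27, load 25): #1, #3, #4 — cost 8×2 + 5×6 + 12×10 = 166
  Shipping 236, fixed 385 → total 621.
  Any other capacity-feasible assignment to {H-α, H-β} ships for at least 236.
Total demand is 35 and no other set of sites has combined capacity ≥ 35, so {H-α, H-β} is the only feasible choice of open sites. Minimum: 621.

621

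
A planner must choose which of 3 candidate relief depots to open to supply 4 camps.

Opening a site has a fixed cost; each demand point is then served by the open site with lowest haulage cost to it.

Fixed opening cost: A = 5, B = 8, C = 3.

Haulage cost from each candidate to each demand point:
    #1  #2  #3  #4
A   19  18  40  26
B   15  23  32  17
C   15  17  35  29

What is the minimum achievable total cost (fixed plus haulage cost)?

Open {B, C}: assign each demand point to its cheapest open site.
  #1→B 15, #2→C 17, #3→B 32, #4→B 17
  haulage cost 81, fixed 11 → total 92.
Compare {B}: haulage cost 87 + fixed 8 = 95.
Compare {A, B}: haulage cost 82 + fixed 13 = 95.
Compare {A, B, C}: haulage cost 81 + fixed 16 = 97.
All other subsets cost ≥ 95. Minimum total cost: 92.

92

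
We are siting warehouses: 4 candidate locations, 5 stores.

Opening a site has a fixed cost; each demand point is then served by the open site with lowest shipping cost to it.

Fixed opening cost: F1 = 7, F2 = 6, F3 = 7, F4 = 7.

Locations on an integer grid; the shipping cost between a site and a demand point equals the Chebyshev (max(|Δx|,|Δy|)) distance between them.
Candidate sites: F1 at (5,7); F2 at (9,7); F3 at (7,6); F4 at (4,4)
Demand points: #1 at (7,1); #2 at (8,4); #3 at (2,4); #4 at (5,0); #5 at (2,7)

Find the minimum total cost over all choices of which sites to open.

23

Open {F4}: assign each demand point to its cheapest open site.
  #1→F4 3, #2→F4 4, #3→F4 2, #4→F4 4, #5→F4 3
  shipping cost 16, fixed 7 → total 23.
Compare {F2, F4}: shipping cost 15 + fixed 13 = 28.
Compare {F3, F4}: shipping cost 14 + fixed 14 = 28.
Compare {F1}: shipping cost 22 + fixed 7 = 29.
All other subsets cost ≥ 28. Minimum total cost: 23.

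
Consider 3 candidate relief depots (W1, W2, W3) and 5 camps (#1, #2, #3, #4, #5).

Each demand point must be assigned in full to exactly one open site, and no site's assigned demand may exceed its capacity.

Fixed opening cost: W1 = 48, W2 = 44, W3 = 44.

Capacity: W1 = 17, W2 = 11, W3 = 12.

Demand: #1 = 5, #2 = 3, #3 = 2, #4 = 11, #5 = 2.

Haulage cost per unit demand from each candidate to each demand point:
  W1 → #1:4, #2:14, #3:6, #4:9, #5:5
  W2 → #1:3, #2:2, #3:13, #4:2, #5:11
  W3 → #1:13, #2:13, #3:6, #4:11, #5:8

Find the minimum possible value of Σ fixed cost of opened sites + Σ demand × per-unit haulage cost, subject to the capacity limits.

198

Open {W1, W2}; cheapest assignment that respects the capacities:
  W1 (cap 17, load 12): #1, #2, #3, #5 — cost 5×4 + 3×14 + 2×6 + 2×5 = 84
  W2 (cap 11, load 11): #4 — cost 11×2 = 22
  Shipping 106, fixed 92 → total 198.
  Any other capacity-feasible assignment to {W1, W2} ships for at least 106.
Compare {W1, W2, W3}: its best feasible assignment gives total 239.
Compare {W2, W3}: its best feasible assignment gives total 242.
Every other set of open sites that can feasibly serve all demand totals ≥ 239 even under its best assignment. Minimum: 198.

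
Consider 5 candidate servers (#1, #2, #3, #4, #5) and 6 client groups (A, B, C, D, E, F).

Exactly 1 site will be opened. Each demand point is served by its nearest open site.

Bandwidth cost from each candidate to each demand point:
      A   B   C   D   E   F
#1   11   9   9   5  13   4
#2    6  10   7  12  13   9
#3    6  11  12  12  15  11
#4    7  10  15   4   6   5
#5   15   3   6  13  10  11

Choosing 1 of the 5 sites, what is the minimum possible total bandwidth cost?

Open {#4}.
  A→#4 7, B→#4 10, C→#4 15, D→#4 4, E→#4 6, F→#4 5  ⇒ total 47.
Compare {#1}: total 51.
Compare {#2}: total 57.
No size-1 selection does better; minimum is 47.

47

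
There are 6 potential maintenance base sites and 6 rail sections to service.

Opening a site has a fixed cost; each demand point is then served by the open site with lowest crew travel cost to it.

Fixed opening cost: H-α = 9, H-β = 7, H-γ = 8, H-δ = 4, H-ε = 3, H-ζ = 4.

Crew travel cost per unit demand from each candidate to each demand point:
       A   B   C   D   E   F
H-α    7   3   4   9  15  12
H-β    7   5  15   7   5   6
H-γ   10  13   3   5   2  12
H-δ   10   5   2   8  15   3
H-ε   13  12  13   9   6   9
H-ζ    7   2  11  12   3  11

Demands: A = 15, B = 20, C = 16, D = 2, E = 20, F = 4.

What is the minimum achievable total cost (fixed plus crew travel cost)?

255

Open {H-γ, H-δ, H-ζ}: assign each demand point to its cheapest open site.
  A→H-ζ 15×7=105, B→H-ζ 20×2=40, C→H-δ 16×2=32, D→H-γ 2×5=10, E→H-γ 20×2=40, F→H-δ 4×3=12
  crew travel cost 239, fixed 16 → total 255.
Compare {H-γ, H-δ, H-ε, H-ζ}: crew travel cost 239 + fixed 19 = 258.
Compare {H-β, H-γ, H-δ, H-ζ}: crew travel cost 239 + fixed 23 = 262.
Compare {H-α, H-γ, H-δ, H-ζ}: crew travel cost 239 + fixed 25 = 264.
All other subsets cost ≥ 258. Minimum total cost: 255.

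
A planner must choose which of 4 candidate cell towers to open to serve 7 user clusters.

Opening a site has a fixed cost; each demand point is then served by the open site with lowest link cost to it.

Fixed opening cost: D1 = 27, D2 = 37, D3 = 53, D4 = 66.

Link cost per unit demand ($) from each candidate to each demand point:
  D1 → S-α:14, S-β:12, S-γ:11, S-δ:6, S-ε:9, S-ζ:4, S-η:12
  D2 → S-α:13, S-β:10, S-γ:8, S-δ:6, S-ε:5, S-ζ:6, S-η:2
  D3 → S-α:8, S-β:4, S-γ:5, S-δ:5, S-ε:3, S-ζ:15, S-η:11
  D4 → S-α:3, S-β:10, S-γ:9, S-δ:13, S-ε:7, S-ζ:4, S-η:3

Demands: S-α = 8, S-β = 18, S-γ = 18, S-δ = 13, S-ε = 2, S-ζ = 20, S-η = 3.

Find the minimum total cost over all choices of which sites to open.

Open {D3, D4}: assign each demand point to its cheapest open site.
  S-α→D4 8×3=24, S-β→D3 18×4=72, S-γ→D3 18×5=90, S-δ→D3 13×5=65, S-ε→D3 2×3=6, S-ζ→D4 20×4=80, S-η→D4 3×3=9
  link cost 346, fixed 119 → total 465.
Compare {D1, D3}: link cost 410 + fixed 80 = 490.
Compare {D1, D3, D4}: link cost 346 + fixed 146 = 492.
Compare {D2, D3, D4}: link cost 343 + fixed 156 = 499.
All other subsets cost ≥ 490. Minimum total cost: 465.

465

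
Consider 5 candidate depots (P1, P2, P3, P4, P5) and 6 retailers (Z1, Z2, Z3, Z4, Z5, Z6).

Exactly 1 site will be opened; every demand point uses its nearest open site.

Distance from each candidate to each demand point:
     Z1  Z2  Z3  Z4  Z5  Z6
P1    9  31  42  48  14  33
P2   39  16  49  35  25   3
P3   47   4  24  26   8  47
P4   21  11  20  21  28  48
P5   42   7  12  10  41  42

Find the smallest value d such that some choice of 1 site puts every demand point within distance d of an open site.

Open {P5}.
  Farthest demand point is Z1 at distance 42 (to P5); all others are ≤ 42.
With {P3} the worst case is 47.
With {P1} the worst case is 48.
No size-1 selection achieves below 42.

42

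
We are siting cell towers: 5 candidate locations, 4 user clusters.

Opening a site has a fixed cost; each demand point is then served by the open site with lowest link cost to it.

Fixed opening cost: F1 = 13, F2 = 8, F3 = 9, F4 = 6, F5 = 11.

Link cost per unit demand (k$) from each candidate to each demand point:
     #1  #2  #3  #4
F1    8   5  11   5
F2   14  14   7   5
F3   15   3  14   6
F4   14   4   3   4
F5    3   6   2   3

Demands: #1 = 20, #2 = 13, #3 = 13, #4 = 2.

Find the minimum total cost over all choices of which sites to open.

151

Open {F3, F5}: assign each demand point to its cheapest open site.
  #1→F5 20×3=60, #2→F3 13×3=39, #3→F5 13×2=26, #4→F5 2×3=6
  link cost 131, fixed 20 → total 151.
Compare {F3, F4, F5}: link cost 131 + fixed 26 = 157.
Compare {F2, F3, F5}: link cost 131 + fixed 28 = 159.
Compare {F4, F5}: link cost 144 + fixed 17 = 161.
All other subsets cost ≥ 157. Minimum total cost: 151.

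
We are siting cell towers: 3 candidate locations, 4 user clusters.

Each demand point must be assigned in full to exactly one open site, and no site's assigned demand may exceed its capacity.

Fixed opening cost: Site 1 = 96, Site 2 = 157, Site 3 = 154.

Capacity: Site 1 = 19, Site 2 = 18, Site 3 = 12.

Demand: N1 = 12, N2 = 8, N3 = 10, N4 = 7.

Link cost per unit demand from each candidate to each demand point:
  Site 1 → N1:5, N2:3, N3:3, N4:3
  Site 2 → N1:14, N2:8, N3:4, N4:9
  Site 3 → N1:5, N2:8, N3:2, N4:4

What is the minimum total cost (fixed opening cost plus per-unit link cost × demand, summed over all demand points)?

438

Open {Site 1, Site 2}; cheapest assignment that respects the capacities:
  Site 1 (cap 19, load 19): N1, N4 — cost 12×5 + 7×3 = 81
  Site 2 (cap 18, load 18): N2, N3 — cost 8×8 + 10×4 = 104
  Shipping 185, fixed 253 → total 438.
  Any other capacity-feasible assignment to {Site 1, Site 2} ships for at least 185.
Compare {Site 1, Site 2, Site 3}: its best feasible assignment gives total 552.
Every other set of open sites that can feasibly serve all demand totals ≥ 552 even under its best assignment. Minimum: 438.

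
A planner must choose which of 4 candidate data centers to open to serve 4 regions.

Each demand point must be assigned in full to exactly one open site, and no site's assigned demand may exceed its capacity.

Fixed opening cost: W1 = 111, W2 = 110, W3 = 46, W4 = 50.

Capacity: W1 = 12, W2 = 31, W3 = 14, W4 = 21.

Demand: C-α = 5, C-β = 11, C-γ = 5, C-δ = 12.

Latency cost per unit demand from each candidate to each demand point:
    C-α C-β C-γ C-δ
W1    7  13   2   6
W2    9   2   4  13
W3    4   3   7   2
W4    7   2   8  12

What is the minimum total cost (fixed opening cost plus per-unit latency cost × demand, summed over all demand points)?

Open {W3, W4}; cheapest assignment that respects the capacities:
  W3 (cap 14, load 12): C-δ — cost 12×2 = 24
  W4 (cap 21, load 21): C-α, C-β, C-γ — cost 5×7 + 11×2 + 5×8 = 97
  Shipping 121, fixed 96 → total 217.
  Any other capacity-feasible assignment to {W3, W4} ships for at least 121.
Compare {W2, W3}: its best feasible assignment gives total 267.
Compare {W1, W3, W4}: its best feasible assignment gives total 298.
Every other set of open sites that can feasibly serve all demand totals ≥ 267 even under its best assignment. Minimum: 217.

217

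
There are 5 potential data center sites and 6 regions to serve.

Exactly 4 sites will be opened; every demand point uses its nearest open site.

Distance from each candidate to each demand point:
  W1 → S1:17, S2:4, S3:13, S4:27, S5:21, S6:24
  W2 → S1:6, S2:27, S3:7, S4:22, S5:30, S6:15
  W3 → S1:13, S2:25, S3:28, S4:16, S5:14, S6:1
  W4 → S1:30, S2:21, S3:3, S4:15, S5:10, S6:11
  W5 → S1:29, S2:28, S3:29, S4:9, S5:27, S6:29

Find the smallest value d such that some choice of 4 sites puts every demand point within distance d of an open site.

Open {W1, W2, W4, W5}.
  Farthest demand point is S6 at distance 11 (to W4); all others are ≤ 11.
With {W1, W3, W4, W5} the worst case is 13.
With {W1, W2, W3, W5} the worst case is 14.
No size-4 selection achieves below 11.

11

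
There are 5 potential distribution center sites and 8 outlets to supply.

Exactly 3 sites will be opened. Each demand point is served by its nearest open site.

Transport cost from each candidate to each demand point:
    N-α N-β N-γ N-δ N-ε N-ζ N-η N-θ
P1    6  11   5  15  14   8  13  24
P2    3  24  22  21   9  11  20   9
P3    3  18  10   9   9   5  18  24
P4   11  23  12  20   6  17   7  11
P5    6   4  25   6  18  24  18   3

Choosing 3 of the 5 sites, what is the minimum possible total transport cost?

Open {P3, P4, P5}.
  N-α→P3 3, N-β→P5 4, N-γ→P3 10, N-δ→P5 6, N-ε→P4 6, N-ζ→P3 5, N-η→P4 7, N-θ→P5 3  ⇒ total 44.
Compare {P1, P4, P5}: total 45.
Compare {P1, P3, P5}: total 48.
No size-3 selection does better; minimum is 44.

44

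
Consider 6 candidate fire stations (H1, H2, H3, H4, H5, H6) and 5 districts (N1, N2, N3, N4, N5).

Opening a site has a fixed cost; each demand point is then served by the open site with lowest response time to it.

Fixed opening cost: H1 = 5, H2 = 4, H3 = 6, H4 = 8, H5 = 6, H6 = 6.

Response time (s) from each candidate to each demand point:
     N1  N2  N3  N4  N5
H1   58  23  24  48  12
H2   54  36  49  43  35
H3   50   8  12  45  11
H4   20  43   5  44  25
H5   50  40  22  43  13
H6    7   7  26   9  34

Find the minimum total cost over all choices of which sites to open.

Open {H3, H6}: assign each demand point to its cheapest open site.
  N1→H6 7, N2→H6 7, N3→H3 12, N4→H6 9, N5→H3 11
  response time 46, fixed 12 → total 58.
Compare {H1, H4, H6}: response time 40 + fixed 19 = 59.
Compare {H3, H4, H6}: response time 39 + fixed 20 = 59.
Compare {H4, H5, H6}: response time 41 + fixed 20 = 61.
All other subsets cost ≥ 59. Minimum total cost: 58.

58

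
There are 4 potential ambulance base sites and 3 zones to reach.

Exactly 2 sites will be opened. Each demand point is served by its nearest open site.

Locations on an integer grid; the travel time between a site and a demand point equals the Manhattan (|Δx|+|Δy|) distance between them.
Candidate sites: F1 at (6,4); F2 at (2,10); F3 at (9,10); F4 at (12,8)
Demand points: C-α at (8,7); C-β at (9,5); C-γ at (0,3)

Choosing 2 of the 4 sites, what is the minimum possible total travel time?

Open {F1, F3}.
  C-α→F3 4, C-β→F1 4, C-γ→F1 7  ⇒ total 15.
Compare {F1, F2}: total 16.
Compare {F1, F4}: total 16.
No size-2 selection does better; minimum is 15.

15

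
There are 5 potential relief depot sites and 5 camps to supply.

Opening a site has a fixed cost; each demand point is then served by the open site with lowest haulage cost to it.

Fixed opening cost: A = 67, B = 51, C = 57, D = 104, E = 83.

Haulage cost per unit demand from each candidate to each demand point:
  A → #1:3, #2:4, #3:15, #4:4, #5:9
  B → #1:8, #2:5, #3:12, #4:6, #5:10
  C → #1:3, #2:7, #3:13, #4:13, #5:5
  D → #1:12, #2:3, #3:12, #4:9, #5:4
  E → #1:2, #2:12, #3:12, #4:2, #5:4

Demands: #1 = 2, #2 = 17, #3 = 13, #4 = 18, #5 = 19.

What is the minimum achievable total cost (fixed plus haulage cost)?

Open {A, E}: assign each demand point to its cheapest open site.
  #1→E 2×2=4, #2→A 17×4=68, #3→E 13×12=156, #4→E 18×2=36, #5→E 19×4=76
  haulage cost 340, fixed 150 → total 490.
Compare {B, E}: haulage cost 357 + fixed 134 = 491.
Compare {D, E}: haulage cost 323 + fixed 187 = 510.
Compare {C, E}: haulage cost 391 + fixed 140 = 531.
All other subsets cost ≥ 491. Minimum total cost: 490.

490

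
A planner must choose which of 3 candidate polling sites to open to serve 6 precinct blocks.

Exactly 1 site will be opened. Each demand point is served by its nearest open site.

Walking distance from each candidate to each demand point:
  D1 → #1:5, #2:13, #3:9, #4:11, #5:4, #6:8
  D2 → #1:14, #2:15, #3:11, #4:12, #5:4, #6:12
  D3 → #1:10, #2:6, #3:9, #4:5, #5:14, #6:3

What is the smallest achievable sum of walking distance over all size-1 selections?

Open {D3}.
  #1→D3 10, #2→D3 6, #3→D3 9, #4→D3 5, #5→D3 14, #6→D3 3  ⇒ total 47.
Compare {D1}: total 50.
Compare {D2}: total 68.

47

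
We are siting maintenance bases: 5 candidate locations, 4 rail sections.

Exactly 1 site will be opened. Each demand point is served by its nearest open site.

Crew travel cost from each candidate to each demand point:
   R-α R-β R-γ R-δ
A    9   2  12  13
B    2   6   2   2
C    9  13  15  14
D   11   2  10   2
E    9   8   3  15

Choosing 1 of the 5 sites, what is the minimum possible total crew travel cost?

Open {B}.
  R-α→B 2, R-β→B 6, R-γ→B 2, R-δ→B 2  ⇒ total 12.
Compare {D}: total 25.
Compare {E}: total 35.
No size-1 selection does better; minimum is 12.

12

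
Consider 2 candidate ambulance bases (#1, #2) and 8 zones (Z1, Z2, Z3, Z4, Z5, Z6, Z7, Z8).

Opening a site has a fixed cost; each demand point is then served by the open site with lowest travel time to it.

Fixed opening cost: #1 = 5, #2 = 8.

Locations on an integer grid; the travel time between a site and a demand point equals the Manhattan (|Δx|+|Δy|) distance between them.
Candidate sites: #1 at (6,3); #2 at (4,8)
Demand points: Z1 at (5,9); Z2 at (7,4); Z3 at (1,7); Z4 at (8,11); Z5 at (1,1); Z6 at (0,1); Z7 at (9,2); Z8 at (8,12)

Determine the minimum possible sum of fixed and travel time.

Open {#1, #2}: assign each demand point to its cheapest open site.
  Z1→#2 2, Z2→#1 2, Z3→#2 4, Z4→#2 7, Z5→#1 7, Z6→#1 8, Z7→#1 4, Z8→#2 8
  travel time 42, fixed 13 → total 55.
Compare {#1}: travel time 58 + fixed 5 = 63.
Compare {#2}: travel time 60 + fixed 8 = 68.

55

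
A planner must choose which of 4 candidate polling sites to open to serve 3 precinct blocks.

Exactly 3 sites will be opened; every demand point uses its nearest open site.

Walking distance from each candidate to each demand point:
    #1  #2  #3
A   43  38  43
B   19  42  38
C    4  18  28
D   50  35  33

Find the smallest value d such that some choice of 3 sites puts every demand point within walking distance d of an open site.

Open {A, B, C}.
  Farthest demand point is #3 at walking distance 28 (to C); all others are ≤ 28.
With {A, C, D} the worst case is 28.
With {B, C, D} the worst case is 28.
No size-3 selection achieves below 28.

28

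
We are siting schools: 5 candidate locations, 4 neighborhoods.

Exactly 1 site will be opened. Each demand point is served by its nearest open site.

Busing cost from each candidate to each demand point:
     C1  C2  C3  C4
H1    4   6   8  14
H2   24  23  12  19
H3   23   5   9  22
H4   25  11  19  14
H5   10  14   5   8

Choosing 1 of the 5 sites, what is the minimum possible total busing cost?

32

Open {H1}.
  C1→H1 4, C2→H1 6, C3→H1 8, C4→H1 14  ⇒ total 32.
Compare {H5}: total 37.
Compare {H3}: total 59.
No size-1 selection does better; minimum is 32.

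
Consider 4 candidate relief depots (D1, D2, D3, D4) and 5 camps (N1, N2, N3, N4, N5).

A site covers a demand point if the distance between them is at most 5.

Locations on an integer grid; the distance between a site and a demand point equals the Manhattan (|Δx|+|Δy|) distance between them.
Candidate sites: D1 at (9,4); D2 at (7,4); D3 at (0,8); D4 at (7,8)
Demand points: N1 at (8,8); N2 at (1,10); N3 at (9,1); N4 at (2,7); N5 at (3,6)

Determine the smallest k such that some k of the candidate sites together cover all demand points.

Coverage sets (demand points within 5 of each site):
  D1: {N1, N3}
  D2: {N1, N3}
  D3: {N2, N4, N5}
  D4: {N1}
No single site covers all 5 demand points.
But {D1, D3} covers everything, so the minimum is 2.

2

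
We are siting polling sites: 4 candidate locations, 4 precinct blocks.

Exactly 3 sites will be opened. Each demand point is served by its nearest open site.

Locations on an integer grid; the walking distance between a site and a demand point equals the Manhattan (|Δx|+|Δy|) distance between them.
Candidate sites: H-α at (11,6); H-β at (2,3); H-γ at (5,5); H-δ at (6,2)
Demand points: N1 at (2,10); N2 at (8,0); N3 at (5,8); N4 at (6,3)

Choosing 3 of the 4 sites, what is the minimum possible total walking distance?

Open {H-β, H-γ, H-δ}.
  N1→H-β 7, N2→H-δ 4, N3→H-γ 3, N4→H-δ 1  ⇒ total 15.
Compare {H-α, H-γ, H-δ}: total 16.
Compare {H-α, H-β, H-δ}: total 19.
No size-3 selection does better; minimum is 15.

15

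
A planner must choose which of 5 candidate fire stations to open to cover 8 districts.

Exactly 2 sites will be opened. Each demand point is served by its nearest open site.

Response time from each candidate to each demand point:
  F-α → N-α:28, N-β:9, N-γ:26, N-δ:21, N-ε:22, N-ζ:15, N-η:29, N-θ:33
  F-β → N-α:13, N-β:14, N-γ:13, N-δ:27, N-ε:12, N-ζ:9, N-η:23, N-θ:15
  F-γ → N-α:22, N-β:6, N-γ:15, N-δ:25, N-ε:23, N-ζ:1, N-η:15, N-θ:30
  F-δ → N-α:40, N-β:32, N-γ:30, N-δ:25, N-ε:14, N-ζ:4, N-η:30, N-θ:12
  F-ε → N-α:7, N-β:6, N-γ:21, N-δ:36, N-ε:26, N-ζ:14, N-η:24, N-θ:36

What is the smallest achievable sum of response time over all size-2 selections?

100

Open {F-β, F-γ}.
  N-α→F-β 13, N-β→F-γ 6, N-γ→F-β 13, N-δ→F-γ 25, N-ε→F-β 12, N-ζ→F-γ 1, N-η→F-γ 15, N-θ→F-β 15  ⇒ total 100.
Compare {F-γ, F-δ}: total 110.
Compare {F-β, F-ε}: total 112.
No size-2 selection does better; minimum is 100.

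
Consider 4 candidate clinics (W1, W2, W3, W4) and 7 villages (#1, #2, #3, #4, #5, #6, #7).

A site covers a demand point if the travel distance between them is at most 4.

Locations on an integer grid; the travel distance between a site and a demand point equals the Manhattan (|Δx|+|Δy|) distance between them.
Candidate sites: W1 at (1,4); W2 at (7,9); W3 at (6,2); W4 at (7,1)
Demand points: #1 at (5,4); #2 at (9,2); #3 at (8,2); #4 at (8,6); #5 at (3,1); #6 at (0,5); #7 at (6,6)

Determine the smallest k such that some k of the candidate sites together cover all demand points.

Coverage sets (demand points within 4 of each site):
  W1: {#1, #6}
  W2: {#4, #7}
  W3: {#1, #2, #3, #5, #7}
  W4: {#2, #3, #5}
No 2 sites suffice: every size-2 union leaves at least one demand point uncovered.
But {W1, W2, W3} covers everything, so the minimum is 3.

3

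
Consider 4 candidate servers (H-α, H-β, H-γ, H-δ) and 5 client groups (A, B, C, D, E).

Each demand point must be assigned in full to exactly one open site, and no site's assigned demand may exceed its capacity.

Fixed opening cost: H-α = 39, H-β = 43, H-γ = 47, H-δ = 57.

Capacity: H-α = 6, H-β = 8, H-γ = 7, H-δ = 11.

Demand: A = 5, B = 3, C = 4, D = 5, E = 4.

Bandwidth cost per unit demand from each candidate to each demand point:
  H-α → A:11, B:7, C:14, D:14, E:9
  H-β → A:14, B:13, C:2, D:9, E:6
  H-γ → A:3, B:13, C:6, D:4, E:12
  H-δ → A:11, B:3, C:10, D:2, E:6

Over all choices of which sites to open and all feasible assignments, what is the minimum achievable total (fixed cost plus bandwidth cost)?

Open {H-β, H-γ, H-δ}; cheapest assignment that respects the capacities:
  H-β (cap 8, load 8): C, E — cost 4×2 + 4×6 = 32
  H-γ (cap 7, load 5): A — cost 5×3 = 15
  H-δ (cap 11, load 8): B, D — cost 3×3 + 5×2 = 19
  Shipping 66, fixed 147 → total 213.
  Any other capacity-feasible assignment to {H-β, H-γ, H-δ} ships for at least 66.
Compare {H-α, H-β, H-δ}: its best feasible assignment gives total 245.
Compare {H-α, H-β, H-γ, H-δ}: its best feasible assignment gives total 252.
Every other set of open sites that can feasibly serve all demand totals ≥ 245 even under its best assignment. Minimum: 213.

213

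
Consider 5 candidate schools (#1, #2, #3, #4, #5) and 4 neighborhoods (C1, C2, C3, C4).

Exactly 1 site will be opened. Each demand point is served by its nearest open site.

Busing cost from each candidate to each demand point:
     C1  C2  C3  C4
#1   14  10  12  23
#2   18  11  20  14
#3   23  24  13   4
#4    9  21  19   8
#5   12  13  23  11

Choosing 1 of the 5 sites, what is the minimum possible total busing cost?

57

Open {#4}.
  C1→#4 9, C2→#4 21, C3→#4 19, C4→#4 8  ⇒ total 57.
Compare {#1}: total 59.
Compare {#5}: total 59.
No size-1 selection does better; minimum is 57.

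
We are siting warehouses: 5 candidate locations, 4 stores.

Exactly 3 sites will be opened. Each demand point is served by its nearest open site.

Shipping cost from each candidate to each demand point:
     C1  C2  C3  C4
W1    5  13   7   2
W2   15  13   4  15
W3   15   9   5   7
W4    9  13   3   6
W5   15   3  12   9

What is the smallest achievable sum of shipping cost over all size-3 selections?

Open {W1, W4, W5}.
  C1→W1 5, C2→W5 3, C3→W4 3, C4→W1 2  ⇒ total 13.
Compare {W1, W2, W5}: total 14.
Compare {W1, W3, W5}: total 15.
No size-3 selection does better; minimum is 13.

13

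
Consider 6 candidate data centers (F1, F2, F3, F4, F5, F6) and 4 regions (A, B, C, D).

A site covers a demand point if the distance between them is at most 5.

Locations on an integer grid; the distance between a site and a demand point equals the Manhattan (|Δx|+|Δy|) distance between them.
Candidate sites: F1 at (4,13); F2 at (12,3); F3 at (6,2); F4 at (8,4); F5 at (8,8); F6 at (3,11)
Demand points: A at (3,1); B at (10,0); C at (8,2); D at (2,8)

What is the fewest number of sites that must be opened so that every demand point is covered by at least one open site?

3

Coverage sets (demand points within 5 of each site):
  F1: {}
  F2: {B, C}
  F3: {A, C}
  F4: {C}
  F5: {}
  F6: {D}
No 2 sites suffice: every size-2 union leaves at least one demand point uncovered.
But {F2, F3, F6} covers everything, so the minimum is 3.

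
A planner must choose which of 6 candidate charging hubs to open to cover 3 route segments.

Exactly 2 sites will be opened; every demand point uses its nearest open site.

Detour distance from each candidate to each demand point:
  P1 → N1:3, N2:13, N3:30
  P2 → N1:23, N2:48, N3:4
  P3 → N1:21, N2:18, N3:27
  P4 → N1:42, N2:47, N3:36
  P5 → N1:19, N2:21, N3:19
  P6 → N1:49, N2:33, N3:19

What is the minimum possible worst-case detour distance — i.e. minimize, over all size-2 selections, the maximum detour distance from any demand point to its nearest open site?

Open {P1, P2}.
  Farthest demand point is N2 at detour distance 13 (to P1); all others are ≤ 13.
With {P1, P5} the worst case is 19.
With {P1, P6} the worst case is 19.
No size-2 selection achieves below 13.

13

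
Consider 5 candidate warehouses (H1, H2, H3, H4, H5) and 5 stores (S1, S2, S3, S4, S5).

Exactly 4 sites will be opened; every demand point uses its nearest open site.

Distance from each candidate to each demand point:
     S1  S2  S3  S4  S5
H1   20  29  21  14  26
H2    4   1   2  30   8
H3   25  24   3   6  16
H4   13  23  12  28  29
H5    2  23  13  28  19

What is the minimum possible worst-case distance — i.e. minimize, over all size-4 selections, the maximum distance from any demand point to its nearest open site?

8

Open {H1, H2, H3, H4}.
  Farthest demand point is S5 at distance 8 (to H2); all others are ≤ 8.
With {H1, H2, H3, H5} the worst case is 8.
With {H2, H3, H4, H5} the worst case is 8.
No size-4 selection achieves below 8.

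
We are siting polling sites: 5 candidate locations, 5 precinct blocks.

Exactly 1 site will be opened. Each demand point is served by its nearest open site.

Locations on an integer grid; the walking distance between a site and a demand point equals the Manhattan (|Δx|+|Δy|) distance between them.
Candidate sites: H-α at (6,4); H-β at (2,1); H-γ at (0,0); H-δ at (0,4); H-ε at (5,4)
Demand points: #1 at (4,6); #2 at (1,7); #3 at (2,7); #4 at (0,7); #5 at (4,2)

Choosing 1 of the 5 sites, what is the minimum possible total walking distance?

Open {H-δ}.
  #1→H-δ 6, #2→H-δ 4, #3→H-δ 5, #4→H-δ 3, #5→H-δ 6  ⇒ total 24.
Compare {H-ε}: total 27.
Compare {H-β}: total 31.
No size-1 selection does better; minimum is 24.

24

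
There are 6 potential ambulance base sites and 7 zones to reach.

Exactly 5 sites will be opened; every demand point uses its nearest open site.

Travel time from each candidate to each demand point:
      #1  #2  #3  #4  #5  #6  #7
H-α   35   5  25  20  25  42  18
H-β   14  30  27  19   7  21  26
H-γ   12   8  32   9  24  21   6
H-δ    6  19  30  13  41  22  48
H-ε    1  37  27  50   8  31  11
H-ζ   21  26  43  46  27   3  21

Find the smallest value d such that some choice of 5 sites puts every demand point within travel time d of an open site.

Open {H-α, H-β, H-γ, H-δ, H-ε}.
  Farthest demand point is #3 at travel time 25 (to H-α); all others are ≤ 25.
With {H-α, H-β, H-γ, H-δ, H-ζ} the worst case is 25.
With {H-α, H-β, H-γ, H-ε, H-ζ} the worst case is 25.
No size-5 selection achieves below 25.

25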